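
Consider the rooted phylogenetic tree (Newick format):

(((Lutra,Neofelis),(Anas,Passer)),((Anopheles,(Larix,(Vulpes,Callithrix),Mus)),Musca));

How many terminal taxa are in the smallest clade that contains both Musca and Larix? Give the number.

6

The MRCA of Musca and Larix is the node subtending ((Anopheles,(Larix,(Vulpes,Callithrix),Mus)),Musca).
That clade contains 6 terminal taxa: Anopheles, Callithrix, Larix, Mus, Musca, Vulpes.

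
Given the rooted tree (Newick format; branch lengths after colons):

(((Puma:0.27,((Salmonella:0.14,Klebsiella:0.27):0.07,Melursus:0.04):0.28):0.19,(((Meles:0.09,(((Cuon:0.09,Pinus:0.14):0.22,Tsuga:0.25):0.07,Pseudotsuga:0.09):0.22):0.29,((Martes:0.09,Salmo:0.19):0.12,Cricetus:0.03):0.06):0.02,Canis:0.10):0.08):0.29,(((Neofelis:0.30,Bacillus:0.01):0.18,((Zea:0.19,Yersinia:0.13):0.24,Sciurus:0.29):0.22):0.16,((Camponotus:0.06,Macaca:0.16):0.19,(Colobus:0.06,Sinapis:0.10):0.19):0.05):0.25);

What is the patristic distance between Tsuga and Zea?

The path runs Tsuga → … → MRCA → … → Zea; the MRCA is the root of the tree.
Branch lengths along that path: 0.25 + 0.07 + 0.22 + 0.29 + 0.02 + 0.08 + 0.29 + 0.25 + 0.16 + 0.22 + 0.24 + 0.19 = 2.28.

2.28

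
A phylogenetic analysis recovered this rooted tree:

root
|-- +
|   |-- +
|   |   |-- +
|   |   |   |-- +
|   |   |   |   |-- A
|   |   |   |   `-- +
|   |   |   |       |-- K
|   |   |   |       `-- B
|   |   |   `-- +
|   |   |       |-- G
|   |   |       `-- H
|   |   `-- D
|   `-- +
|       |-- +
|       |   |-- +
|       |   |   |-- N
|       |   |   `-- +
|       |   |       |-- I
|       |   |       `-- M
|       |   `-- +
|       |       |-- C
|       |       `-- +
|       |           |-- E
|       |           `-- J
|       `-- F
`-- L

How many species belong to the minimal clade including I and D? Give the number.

The MRCA of I and D is the node subtending ((((A,(K,B)),(G,H)),D),(((N,(I,M)),(C,(E,J))),F)).
That clade contains 13 terminal taxa: A, B, C, D, E, F, G, H, I, J, K, M, N.

13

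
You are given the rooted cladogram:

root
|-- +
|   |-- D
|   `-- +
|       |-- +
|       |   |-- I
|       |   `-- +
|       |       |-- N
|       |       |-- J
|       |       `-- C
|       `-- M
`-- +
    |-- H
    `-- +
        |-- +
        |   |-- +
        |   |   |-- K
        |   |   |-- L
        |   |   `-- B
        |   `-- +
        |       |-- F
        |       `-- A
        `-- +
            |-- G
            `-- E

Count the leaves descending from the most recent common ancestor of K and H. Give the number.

The MRCA of K and H is the node subtending (H,(((K,L,B),(F,A)),(G,E))).
That clade contains 8 terminal taxa: A, B, E, F, G, H, K, L.

8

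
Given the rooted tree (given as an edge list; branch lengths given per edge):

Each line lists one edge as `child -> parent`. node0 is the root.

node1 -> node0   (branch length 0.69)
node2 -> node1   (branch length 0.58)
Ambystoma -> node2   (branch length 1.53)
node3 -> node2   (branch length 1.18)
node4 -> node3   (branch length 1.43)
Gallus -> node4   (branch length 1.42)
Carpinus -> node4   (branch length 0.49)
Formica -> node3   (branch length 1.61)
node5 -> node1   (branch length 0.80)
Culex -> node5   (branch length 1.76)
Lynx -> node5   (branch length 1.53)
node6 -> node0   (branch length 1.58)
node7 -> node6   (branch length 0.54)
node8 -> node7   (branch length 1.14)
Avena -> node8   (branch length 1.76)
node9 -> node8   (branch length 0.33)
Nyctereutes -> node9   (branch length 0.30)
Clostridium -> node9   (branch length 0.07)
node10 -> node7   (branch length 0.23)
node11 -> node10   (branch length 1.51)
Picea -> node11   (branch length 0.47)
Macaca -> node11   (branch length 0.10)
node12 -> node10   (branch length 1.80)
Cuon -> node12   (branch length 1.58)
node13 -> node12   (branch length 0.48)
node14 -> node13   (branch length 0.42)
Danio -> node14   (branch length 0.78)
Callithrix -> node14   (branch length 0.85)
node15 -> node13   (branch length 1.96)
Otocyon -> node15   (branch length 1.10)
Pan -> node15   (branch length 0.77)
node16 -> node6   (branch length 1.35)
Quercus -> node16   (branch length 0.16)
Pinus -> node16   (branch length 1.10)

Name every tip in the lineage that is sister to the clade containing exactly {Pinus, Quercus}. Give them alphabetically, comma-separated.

Avena, Callithrix, Clostridium, Cuon, Danio, Macaca, Nyctereutes, Otocyon, Pan, Picea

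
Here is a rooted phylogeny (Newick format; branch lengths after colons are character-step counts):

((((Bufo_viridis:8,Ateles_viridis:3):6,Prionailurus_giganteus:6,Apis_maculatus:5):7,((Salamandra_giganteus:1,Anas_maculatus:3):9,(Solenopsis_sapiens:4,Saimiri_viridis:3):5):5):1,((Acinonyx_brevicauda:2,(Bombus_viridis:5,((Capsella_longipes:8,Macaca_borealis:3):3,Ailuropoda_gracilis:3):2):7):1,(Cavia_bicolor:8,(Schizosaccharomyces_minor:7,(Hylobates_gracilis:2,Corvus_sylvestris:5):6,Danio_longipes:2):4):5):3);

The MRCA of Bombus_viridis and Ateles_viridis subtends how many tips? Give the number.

18

The MRCA of Bombus_viridis and Ateles_viridis is the root, so the clade is the entire tree.
That clade contains 18 terminal taxa: Acinonyx_brevicauda, Ailuropoda_gracilis, Anas_maculatus, Apis_maculatus, Ateles_viridis, Bombus_viridis, Bufo_viridis, Capsella_longipes, Cavia_bicolor, Corvus_sylvestris, Danio_longipes, Hylobates_gracilis, Macaca_borealis, Prionailurus_giganteus, Saimiri_viridis, Salamandra_giganteus, Schizosaccharomyces_minor, Solenopsis_sapiens.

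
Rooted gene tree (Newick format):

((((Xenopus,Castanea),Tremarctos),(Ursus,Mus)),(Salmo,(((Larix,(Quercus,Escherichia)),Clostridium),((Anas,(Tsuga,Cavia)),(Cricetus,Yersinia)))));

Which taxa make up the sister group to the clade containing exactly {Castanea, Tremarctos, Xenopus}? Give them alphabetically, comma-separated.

Mus, Ursus

The clade containing exactly {Castanea, Tremarctos, Xenopus} attaches to the tree at the node subtending (((Xenopus,Castanea),Tremarctos),(Ursus,Mus)).
The other lineage descending from that same node — the sister group — is (Ursus,Mus); its 2 tips in alphabetical order are the answer.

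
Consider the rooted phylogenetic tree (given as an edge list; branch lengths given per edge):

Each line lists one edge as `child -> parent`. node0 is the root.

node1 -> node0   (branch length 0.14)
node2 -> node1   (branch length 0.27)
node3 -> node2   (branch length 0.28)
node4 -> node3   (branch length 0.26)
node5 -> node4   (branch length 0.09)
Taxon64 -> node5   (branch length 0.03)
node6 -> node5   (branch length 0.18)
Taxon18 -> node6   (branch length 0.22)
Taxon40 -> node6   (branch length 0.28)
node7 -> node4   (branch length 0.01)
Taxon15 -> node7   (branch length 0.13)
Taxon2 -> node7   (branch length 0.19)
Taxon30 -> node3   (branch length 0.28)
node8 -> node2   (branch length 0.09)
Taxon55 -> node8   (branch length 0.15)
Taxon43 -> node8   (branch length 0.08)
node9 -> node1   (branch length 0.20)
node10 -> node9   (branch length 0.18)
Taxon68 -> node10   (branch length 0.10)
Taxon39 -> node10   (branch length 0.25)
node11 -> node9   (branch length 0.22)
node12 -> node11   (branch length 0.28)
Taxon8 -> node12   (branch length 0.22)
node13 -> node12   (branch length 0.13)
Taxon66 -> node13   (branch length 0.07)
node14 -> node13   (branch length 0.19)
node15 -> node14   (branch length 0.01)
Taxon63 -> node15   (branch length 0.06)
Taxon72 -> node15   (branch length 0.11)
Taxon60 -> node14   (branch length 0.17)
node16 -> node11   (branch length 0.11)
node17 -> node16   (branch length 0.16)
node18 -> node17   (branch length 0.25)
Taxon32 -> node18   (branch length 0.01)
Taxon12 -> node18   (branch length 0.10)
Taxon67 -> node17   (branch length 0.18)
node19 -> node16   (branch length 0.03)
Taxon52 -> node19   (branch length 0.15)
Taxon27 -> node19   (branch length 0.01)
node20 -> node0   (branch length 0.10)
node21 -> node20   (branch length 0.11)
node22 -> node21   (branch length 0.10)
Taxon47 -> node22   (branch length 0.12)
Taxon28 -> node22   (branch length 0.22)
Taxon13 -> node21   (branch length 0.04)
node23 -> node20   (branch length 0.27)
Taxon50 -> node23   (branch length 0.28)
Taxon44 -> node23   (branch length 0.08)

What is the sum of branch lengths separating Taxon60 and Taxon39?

1.42

The path runs Taxon60 → … → MRCA → … → Taxon39; the MRCA is the node subtending ((Taxon68,Taxon39),((Taxon8,(Taxon66,((Taxon63,Taxon72),Taxon60))),(((Taxon32,Taxon12),Taxon67),(Taxon52,Taxon27)))).
Branch lengths along that path: 0.17 + 0.19 + 0.13 + 0.28 + 0.22 + 0.18 + 0.25 = 1.42.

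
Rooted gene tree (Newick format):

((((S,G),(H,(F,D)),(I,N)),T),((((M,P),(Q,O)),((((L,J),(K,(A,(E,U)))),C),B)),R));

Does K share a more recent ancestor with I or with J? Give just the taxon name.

J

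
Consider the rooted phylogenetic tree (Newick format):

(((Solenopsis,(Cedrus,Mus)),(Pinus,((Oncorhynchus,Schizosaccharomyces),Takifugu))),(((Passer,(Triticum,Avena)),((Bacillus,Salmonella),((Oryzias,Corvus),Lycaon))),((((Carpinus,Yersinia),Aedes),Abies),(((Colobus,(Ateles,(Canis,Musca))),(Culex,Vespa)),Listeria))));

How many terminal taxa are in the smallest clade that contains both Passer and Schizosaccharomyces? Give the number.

26

The MRCA of Passer and Schizosaccharomyces is the root, so the clade is the entire tree.
That clade contains 26 terminal taxa: Abies, Aedes, Ateles, Avena, Bacillus, Canis, Carpinus, Cedrus, Colobus, Corvus, Culex, Listeria, Lycaon, Mus, Musca, Oncorhynchus, Oryzias, Passer, Pinus, Salmonella, Schizosaccharomyces, Solenopsis, Takifugu, Triticum, Vespa, Yersinia.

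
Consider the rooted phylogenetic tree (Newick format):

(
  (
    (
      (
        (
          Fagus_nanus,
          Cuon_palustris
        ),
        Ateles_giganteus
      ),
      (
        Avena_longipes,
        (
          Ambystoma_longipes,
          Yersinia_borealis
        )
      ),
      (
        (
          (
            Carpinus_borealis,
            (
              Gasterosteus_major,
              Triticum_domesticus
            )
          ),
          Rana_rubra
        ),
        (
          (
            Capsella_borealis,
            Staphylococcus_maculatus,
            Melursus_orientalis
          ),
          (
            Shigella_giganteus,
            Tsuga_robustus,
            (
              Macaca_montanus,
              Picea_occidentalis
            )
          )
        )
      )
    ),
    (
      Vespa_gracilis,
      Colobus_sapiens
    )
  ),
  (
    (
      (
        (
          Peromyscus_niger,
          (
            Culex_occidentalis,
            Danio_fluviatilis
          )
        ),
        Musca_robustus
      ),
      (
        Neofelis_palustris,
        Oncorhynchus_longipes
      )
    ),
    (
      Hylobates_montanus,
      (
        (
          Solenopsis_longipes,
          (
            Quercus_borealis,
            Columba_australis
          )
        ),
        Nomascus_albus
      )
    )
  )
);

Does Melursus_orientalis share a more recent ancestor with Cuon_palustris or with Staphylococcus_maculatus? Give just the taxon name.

Staphylococcus_maculatus

The MRCA of Melursus_orientalis and Staphylococcus_maculatus subtends (Capsella_borealis,Staphylococcus_maculatus,Melursus_orientalis) (3 taxa).
The MRCA of Melursus_orientalis and Cuon_palustris subtends (((Fagus_nanus,Cuon_palustris),Ateles_giganteus),(Avena_longipes,(Ambystoma_longipes,Yersinia_borealis)),(((Carpinus_borealis,(Gasterosteus_major,Triticum_domesticus)),Rana_rubra),((Capsella_borealis,Staphylococcus_maculatus,Melursus_orientalis),(Shigella_giganteus,Tsuga_robustus,(Macaca_montanus,Picea_occidentalis))))) (17 taxa).
The first is nested inside the second, so Melursus_orientalis shares a more recent common ancestor with Staphylococcus_maculatus.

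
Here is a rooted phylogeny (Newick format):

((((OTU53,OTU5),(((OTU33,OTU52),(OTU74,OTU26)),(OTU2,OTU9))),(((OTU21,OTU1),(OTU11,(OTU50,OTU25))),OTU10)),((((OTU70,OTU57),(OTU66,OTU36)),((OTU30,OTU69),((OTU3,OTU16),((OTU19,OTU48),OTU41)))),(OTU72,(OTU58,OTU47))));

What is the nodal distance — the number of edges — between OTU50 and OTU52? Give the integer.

The MRCA of OTU50 and OTU52 is the node subtending (((OTU53,OTU5),(((OTU33,OTU52),(OTU74,OTU26)),(OTU2,OTU9))),(((OTU21,OTU1),(OTU11,(OTU50,OTU25))),OTU10)).
From OTU50 up to that node: 5 branches. From OTU52 up to the same node: 5 branches. Total: 5 + 5 = 10.

10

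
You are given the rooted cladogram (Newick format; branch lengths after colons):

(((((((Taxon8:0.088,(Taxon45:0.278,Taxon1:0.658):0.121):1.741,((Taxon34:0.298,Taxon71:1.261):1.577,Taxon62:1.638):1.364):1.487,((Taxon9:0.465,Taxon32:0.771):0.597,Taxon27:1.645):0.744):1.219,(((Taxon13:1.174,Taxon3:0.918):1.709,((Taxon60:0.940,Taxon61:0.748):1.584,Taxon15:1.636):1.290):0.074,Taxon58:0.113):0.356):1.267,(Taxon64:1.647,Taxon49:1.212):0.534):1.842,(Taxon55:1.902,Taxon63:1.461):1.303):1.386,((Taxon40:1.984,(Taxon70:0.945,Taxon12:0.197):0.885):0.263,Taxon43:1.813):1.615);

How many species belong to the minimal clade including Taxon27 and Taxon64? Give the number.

The MRCA of Taxon27 and Taxon64 is the node subtending (((((Taxon8,(Taxon45,Taxon1)),((Taxon34,Taxon71),Taxon62)),((Taxon9,Taxon32),Taxon27)),(((Taxon13,Taxon3),((Taxon60,Taxon61),Taxon15)),Taxon58)),(Taxon64,Taxon49)).
That clade contains 17 terminal taxa: Taxon1, Taxon13, Taxon15, Taxon27, Taxon3, Taxon32, Taxon34, Taxon45, Taxon49, Taxon58, Taxon60, Taxon61, Taxon62, Taxon64, Taxon71, Taxon8, Taxon9.

17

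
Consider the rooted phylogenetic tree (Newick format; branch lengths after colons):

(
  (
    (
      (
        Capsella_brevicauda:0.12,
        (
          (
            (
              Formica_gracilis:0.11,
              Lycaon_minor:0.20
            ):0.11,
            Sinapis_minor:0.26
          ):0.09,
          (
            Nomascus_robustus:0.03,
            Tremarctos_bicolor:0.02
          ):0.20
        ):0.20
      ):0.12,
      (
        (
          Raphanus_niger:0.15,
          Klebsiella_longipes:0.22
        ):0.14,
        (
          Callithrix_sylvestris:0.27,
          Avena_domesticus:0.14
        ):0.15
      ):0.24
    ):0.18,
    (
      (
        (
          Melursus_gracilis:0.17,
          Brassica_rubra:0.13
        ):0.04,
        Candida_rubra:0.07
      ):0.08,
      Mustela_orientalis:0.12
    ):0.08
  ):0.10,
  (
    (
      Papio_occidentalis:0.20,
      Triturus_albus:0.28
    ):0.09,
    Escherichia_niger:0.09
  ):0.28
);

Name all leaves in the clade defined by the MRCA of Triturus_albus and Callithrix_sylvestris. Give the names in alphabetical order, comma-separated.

Avena_domesticus, Brassica_rubra, Callithrix_sylvestris, Candida_rubra, Capsella_brevicauda, Escherichia_niger, Formica_gracilis, Klebsiella_longipes, Lycaon_minor, Melursus_gracilis, Mustela_orientalis, Nomascus_robustus, Papio_occidentalis, Raphanus_niger, Sinapis_minor, Tremarctos_bicolor, Triturus_albus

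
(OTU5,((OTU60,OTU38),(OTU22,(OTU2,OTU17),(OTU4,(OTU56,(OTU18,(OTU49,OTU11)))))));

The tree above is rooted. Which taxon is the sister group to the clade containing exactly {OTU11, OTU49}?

OTU18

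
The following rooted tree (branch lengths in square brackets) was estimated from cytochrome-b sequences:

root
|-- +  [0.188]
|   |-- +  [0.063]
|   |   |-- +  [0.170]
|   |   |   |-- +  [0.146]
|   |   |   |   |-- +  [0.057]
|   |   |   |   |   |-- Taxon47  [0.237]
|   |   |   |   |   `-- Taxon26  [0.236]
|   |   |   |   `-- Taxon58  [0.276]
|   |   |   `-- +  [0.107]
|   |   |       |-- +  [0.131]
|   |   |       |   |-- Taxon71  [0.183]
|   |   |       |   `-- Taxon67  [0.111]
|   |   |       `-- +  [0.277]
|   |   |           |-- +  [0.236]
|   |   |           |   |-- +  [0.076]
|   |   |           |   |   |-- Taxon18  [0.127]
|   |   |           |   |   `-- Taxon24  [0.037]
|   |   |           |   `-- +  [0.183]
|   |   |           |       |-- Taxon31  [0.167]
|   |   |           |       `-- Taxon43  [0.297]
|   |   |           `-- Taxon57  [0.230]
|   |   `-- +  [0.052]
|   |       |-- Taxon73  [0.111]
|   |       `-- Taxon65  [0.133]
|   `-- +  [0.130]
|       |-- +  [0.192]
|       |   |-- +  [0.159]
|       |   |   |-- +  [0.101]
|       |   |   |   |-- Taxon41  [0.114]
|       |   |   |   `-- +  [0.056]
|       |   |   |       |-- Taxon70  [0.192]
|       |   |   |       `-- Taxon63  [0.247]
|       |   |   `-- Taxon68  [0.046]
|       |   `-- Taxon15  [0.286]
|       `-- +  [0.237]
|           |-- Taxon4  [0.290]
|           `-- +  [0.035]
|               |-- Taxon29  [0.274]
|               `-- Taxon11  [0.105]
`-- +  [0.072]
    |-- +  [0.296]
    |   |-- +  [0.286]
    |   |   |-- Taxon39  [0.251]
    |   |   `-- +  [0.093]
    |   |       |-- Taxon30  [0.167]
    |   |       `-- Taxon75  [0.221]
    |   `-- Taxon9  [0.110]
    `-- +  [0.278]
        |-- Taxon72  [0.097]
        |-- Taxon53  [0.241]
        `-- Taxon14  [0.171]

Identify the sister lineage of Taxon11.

Taxon29

Taxon11 attaches to the tree at the node subtending (Taxon29,Taxon11).
The other lineage descending from that same node — the sister group — is the single tip Taxon29.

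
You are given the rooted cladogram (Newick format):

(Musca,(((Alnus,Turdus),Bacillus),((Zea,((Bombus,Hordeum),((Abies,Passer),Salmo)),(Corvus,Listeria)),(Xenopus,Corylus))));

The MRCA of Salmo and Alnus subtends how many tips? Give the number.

The MRCA of Salmo and Alnus is the node subtending (((Alnus,Turdus),Bacillus),((Zea,((Bombus,Hordeum),((Abies,Passer),Salmo)),(Corvus,Listeria)),(Xenopus,Corylus))).
That clade contains 13 terminal taxa: Abies, Alnus, Bacillus, Bombus, Corvus, Corylus, Hordeum, Listeria, Passer, Salmo, Turdus, Xenopus, Zea.

13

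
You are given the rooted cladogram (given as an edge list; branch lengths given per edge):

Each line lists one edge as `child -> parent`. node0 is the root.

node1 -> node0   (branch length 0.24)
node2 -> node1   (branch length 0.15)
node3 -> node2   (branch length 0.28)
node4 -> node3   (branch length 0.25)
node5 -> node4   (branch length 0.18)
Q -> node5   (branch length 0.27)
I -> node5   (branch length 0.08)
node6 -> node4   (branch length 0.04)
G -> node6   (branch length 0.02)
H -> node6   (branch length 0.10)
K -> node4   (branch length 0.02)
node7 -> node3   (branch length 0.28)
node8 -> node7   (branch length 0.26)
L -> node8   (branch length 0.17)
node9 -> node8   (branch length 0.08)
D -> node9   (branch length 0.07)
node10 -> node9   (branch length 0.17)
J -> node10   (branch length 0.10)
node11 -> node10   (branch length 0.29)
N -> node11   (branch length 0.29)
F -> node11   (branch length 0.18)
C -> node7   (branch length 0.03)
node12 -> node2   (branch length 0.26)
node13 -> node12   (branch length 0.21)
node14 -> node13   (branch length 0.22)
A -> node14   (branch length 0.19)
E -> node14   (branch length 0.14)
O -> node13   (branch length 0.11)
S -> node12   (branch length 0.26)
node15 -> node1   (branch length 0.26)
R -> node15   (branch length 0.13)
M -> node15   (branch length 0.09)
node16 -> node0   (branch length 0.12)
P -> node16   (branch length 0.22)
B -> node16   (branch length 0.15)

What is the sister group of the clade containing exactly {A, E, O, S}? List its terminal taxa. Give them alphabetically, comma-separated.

The clade containing exactly {A, E, O, S} attaches to the tree at the node subtending ((((Q,I),(G,H),K),((L,(D,(J,(N,F)))),C)),(((A,E),O),S)).
The other lineage descending from that same node — the sister group — is (((Q,I),(G,H),K),((L,(D,(J,(N,F)))),C)); its 11 tips in alphabetical order are the answer.

C, D, F, G, H, I, J, K, L, N, Q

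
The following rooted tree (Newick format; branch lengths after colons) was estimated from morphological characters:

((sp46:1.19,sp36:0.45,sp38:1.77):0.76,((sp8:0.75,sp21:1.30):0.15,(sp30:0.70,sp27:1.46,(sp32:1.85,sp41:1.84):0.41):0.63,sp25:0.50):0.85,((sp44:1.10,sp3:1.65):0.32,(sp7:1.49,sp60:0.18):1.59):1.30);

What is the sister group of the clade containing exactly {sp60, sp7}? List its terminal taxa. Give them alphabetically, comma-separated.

The clade containing exactly {sp60, sp7} attaches to the tree at the node subtending ((sp44,sp3),(sp7,sp60)).
The other lineage descending from that same node — the sister group — is (sp44,sp3); its 2 tips in alphabetical order are the answer.

sp3, sp44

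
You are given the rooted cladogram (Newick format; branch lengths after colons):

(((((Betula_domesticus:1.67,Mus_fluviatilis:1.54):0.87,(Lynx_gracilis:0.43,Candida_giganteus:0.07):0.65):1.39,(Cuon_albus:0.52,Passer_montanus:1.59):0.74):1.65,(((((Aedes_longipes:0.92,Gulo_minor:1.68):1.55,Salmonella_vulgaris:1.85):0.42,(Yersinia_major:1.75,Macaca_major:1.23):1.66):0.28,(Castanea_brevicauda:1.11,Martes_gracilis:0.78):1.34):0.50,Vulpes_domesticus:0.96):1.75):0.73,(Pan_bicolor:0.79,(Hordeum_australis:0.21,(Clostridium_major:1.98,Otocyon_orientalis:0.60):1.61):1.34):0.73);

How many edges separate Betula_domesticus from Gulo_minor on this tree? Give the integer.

10

The MRCA of Betula_domesticus and Gulo_minor is the node subtending ((((Betula_domesticus,Mus_fluviatilis),(Lynx_gracilis,Candida_giganteus)),(Cuon_albus,Passer_montanus)),(((((Aedes_longipes,Gulo_minor),Salmonella_vulgaris),(Yersinia_major,Macaca_major)),(Castanea_brevicauda,Martes_gracilis)),Vulpes_domesticus)).
From Betula_domesticus up to that node: 4 branches. From Gulo_minor up to the same node: 6 branches. Total: 4 + 6 = 10.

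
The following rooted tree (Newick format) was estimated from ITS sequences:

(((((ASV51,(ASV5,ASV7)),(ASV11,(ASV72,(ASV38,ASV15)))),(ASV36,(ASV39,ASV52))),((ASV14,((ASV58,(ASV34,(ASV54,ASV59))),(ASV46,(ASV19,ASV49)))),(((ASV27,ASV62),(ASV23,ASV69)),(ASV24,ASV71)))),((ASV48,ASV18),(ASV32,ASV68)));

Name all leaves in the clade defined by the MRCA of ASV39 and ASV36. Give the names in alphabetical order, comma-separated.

ASV36, ASV39, ASV52

Tracing ASV39: it sits inside (ASV39,ASV52).
Tracing ASV36: it sits inside (ASV36,(ASV39,ASV52)).
The smallest clade enclosing both is (ASV36,(ASV39,ASV52)); the answer is its 3 terminal taxa in alphabetical order.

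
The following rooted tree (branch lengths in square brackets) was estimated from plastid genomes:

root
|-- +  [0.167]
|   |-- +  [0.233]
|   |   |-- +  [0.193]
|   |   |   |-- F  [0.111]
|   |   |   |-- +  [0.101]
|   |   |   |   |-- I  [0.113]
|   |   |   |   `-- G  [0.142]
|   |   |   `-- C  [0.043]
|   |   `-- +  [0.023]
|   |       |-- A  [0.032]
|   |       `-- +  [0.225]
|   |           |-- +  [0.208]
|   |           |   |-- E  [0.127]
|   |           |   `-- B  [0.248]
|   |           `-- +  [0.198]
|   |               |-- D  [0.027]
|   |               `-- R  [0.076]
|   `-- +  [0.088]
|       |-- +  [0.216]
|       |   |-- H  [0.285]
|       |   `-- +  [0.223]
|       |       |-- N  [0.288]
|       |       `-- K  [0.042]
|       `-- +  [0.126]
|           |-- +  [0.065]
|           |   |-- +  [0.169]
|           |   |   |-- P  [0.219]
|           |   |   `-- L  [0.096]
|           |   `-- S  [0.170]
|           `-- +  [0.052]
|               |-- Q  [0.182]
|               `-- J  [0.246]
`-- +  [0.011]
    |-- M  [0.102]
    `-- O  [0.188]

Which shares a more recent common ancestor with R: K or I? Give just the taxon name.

I

The MRCA of R and I subtends ((F,(I,G),C),(A,((E,B),(D,R)))) (9 taxa).
The MRCA of R and K subtends (((F,(I,G),C),(A,((E,B),(D,R)))),((H,(N,K)),(((P,L),S),(Q,J)))) (17 taxa).
The first is nested inside the second, so R shares a more recent common ancestor with I.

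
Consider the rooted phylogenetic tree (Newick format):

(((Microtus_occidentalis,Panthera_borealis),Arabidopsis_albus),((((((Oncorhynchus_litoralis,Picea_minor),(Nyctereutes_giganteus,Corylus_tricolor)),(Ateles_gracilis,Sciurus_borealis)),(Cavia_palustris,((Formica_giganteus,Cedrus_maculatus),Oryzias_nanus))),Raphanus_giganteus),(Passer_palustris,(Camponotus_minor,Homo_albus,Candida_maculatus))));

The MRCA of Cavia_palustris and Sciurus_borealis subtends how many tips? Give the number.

The MRCA of Cavia_palustris and Sciurus_borealis is the node subtending ((((Oncorhynchus_litoralis,Picea_minor),(Nyctereutes_giganteus,Corylus_tricolor)),(Ateles_gracilis,Sciurus_borealis)),(Cavia_palustris,((Formica_giganteus,Cedrus_maculatus),Oryzias_nanus))).
That clade contains 10 terminal taxa: Ateles_gracilis, Cavia_palustris, Cedrus_maculatus, Corylus_tricolor, Formica_giganteus, Nyctereutes_giganteus, Oncorhynchus_litoralis, Oryzias_nanus, Picea_minor, Sciurus_borealis.

10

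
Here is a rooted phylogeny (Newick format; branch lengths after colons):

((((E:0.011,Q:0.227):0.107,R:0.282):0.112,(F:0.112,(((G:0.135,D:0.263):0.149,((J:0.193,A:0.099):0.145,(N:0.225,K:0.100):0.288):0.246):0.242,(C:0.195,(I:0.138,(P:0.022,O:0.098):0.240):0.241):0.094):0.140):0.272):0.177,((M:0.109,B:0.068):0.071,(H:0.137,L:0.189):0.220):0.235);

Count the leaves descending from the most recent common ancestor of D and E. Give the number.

The MRCA of D and E is the node subtending (((E,Q),R),(F,(((G,D),((J,A),(N,K))),(C,(I,(P,O)))))).
That clade contains 14 terminal taxa: A, C, D, E, F, G, I, J, K, N, O, P, Q, R.

14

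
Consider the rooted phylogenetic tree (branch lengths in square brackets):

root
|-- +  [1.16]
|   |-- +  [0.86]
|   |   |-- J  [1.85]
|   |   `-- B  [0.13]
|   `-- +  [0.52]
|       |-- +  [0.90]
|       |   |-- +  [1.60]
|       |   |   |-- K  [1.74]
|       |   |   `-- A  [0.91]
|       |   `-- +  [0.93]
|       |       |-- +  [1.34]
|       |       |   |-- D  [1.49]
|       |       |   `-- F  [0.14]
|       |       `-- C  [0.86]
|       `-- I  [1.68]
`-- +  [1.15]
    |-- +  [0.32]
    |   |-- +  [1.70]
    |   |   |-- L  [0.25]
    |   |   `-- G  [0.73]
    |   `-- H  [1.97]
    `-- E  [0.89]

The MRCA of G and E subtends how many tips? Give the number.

4

The MRCA of G and E is the node subtending (((L,G),H),E).
That clade contains 4 terminal taxa: E, G, H, L.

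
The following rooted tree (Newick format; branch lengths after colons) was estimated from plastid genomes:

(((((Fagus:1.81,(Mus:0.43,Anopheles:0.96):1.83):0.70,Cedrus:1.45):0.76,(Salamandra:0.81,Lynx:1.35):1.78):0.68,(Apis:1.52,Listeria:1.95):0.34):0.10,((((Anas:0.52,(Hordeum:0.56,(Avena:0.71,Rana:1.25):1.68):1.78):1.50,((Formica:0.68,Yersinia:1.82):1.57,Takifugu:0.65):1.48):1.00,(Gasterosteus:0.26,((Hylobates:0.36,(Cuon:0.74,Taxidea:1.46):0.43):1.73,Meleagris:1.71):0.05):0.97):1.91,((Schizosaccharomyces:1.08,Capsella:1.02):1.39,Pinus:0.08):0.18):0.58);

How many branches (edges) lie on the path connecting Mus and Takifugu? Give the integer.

The MRCA of Mus and Takifugu is the root of the tree.
From Mus up to that node: 6 branches. From Takifugu up to the same node: 5 branches. Total: 6 + 5 = 11.

11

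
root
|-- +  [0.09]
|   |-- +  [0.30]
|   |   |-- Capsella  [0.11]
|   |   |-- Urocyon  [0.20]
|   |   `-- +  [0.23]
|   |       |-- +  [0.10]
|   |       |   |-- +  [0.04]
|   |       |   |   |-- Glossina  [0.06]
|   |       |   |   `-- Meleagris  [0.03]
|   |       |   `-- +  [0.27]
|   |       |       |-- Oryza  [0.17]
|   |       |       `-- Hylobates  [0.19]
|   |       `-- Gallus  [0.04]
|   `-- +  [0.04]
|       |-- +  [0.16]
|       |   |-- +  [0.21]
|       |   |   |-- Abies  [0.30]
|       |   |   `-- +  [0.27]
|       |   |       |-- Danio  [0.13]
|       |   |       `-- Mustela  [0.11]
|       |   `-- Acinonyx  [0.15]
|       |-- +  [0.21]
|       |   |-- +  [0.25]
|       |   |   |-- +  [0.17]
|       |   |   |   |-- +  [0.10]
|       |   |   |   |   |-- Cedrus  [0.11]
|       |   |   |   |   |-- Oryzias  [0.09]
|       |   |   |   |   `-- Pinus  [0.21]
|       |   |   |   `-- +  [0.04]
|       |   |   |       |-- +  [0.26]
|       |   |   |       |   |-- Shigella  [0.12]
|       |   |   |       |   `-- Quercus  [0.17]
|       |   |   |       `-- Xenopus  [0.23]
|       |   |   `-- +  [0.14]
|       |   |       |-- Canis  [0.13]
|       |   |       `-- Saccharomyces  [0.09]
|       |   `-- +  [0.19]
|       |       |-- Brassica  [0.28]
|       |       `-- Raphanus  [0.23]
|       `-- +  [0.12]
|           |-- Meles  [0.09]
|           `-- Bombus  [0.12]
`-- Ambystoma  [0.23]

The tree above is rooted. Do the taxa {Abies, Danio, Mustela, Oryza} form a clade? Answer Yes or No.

No

The MRCA of the listed taxa subtends ((Capsella,Urocyon,(((Glossina,Meleagris),(Oryza,Hylobates)),Gallus)),(((Abies,(Danio,Mustela)),Acinonyx),((((Cedrus,Oryzias,Pinus),((Shigella,Quercus),Xenopus)),(Canis,Saccharomyces)),(Brassica,Raphanus)),(Meles,Bombus))).
That clade also contains Acinonyx, Bombus, Brassica, Canis, Capsella, Cedrus, Gallus, Glossina, Hylobates, Meleagris, Meles, Oryzias, Pinus, Quercus, Raphanus, Saccharomyces, Shigella, Urocyon, Xenopus, which are not in the proposed group, so the group is not monophyletic.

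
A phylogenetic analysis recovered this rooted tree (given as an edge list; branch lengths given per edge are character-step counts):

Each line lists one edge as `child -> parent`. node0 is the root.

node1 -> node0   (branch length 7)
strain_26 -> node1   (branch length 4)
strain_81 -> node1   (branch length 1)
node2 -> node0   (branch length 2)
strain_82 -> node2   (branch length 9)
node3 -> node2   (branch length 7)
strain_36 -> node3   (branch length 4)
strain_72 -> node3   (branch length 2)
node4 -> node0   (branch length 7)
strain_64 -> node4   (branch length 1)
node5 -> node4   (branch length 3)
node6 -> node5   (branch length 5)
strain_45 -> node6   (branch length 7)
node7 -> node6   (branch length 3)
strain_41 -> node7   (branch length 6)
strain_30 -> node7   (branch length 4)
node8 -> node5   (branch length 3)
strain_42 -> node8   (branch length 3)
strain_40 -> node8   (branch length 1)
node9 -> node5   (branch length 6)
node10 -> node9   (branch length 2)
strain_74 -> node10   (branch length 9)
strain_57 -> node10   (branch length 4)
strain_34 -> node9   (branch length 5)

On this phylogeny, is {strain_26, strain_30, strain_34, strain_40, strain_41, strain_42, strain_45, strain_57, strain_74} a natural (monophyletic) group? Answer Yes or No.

The MRCA of the listed taxa is the root, so the smallest clade containing them is the whole tree.
That clade also contains strain_36, strain_64, strain_72, strain_81, strain_82, which are not in the proposed group, so the group is not monophyletic.

No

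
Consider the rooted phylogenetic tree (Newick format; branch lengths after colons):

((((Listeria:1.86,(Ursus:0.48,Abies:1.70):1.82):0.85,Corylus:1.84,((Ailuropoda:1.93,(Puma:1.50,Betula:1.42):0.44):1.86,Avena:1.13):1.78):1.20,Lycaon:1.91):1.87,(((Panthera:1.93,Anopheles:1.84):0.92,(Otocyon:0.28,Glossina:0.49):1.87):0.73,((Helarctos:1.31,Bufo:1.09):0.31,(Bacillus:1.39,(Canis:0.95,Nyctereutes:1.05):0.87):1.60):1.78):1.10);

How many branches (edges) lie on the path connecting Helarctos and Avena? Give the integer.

The MRCA of Helarctos and Avena is the root of the tree.
From Helarctos up to that node: 4 branches. From Avena up to the same node: 4 branches. Total: 4 + 4 = 8.

8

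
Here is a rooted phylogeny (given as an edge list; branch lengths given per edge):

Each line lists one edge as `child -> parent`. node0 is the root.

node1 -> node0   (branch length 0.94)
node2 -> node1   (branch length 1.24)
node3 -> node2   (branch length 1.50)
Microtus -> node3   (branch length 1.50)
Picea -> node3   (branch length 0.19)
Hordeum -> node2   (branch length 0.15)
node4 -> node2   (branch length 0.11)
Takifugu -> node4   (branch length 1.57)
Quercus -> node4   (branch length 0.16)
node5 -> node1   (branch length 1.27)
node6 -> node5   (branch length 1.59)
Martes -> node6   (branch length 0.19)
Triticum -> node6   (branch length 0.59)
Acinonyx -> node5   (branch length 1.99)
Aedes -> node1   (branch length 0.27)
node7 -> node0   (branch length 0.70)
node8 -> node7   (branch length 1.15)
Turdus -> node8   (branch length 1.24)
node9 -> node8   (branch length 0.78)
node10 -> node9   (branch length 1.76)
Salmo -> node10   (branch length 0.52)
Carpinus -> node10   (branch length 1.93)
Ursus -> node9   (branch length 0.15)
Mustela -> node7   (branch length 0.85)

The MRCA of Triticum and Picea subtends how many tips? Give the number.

9

The MRCA of Triticum and Picea is the node subtending (((Microtus,Picea),Hordeum,(Takifugu,Quercus)),((Martes,Triticum),Acinonyx),Aedes).
That clade contains 9 terminal taxa: Acinonyx, Aedes, Hordeum, Martes, Microtus, Picea, Quercus, Takifugu, Triticum.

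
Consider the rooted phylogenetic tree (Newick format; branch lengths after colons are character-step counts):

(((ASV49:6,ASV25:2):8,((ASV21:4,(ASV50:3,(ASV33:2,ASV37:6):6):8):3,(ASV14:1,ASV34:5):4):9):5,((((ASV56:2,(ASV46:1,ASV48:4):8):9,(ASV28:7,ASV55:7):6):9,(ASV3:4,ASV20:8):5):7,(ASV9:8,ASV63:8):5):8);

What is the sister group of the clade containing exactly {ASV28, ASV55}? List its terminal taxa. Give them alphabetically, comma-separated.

ASV46, ASV48, ASV56

The clade containing exactly {ASV28, ASV55} attaches to the tree at the node subtending ((ASV56,(ASV46,ASV48)),(ASV28,ASV55)).
The other lineage descending from that same node — the sister group — is (ASV56,(ASV46,ASV48)); its 3 tips in alphabetical order are the answer.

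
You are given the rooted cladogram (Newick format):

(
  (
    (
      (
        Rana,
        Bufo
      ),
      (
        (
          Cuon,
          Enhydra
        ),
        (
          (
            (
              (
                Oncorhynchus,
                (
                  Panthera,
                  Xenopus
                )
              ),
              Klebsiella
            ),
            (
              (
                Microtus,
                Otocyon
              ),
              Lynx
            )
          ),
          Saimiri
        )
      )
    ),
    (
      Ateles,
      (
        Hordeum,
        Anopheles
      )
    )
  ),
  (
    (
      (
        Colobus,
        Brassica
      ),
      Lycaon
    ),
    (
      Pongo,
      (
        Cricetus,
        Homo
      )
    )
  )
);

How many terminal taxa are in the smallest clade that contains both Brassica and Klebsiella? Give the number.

The MRCA of Brassica and Klebsiella is the root, so the clade is the entire tree.
That clade contains 21 terminal taxa: Anopheles, Ateles, Brassica, Bufo, Colobus, Cricetus, Cuon, Enhydra, Homo, Hordeum, Klebsiella, Lycaon, Lynx, Microtus, Oncorhynchus, Otocyon, Panthera, Pongo, Rana, Saimiri, Xenopus.

21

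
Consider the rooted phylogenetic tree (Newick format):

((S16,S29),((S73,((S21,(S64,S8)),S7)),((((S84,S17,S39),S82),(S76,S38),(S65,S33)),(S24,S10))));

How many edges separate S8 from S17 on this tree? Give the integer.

10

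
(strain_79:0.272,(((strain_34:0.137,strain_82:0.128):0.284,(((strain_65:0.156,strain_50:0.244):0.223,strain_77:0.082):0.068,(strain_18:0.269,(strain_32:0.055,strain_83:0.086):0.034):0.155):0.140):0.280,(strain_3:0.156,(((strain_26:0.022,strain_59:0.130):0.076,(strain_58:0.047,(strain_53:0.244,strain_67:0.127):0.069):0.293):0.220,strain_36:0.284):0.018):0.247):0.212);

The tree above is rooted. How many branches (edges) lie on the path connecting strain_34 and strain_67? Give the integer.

9

The MRCA of strain_34 and strain_67 is the node subtending (((strain_34,strain_82),(((strain_65,strain_50),strain_77),(strain_18,(strain_32,strain_83)))),(strain_3,(((strain_26,strain_59),(strain_58,(strain_53,strain_67))),strain_36))).
From strain_34 up to that node: 3 branches. From strain_67 up to the same node: 6 branches. Total: 3 + 6 = 9.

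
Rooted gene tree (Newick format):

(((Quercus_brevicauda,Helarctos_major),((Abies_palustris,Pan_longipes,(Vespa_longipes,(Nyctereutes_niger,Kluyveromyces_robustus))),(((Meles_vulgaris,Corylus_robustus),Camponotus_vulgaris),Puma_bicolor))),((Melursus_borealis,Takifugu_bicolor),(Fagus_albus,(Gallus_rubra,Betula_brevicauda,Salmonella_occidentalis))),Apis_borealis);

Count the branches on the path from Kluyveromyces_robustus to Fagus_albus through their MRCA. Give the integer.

9

The MRCA of Kluyveromyces_robustus and Fagus_albus is the root of the tree.
From Kluyveromyces_robustus up to that node: 6 branches. From Fagus_albus up to the same node: 3 branches. Total: 6 + 3 = 9.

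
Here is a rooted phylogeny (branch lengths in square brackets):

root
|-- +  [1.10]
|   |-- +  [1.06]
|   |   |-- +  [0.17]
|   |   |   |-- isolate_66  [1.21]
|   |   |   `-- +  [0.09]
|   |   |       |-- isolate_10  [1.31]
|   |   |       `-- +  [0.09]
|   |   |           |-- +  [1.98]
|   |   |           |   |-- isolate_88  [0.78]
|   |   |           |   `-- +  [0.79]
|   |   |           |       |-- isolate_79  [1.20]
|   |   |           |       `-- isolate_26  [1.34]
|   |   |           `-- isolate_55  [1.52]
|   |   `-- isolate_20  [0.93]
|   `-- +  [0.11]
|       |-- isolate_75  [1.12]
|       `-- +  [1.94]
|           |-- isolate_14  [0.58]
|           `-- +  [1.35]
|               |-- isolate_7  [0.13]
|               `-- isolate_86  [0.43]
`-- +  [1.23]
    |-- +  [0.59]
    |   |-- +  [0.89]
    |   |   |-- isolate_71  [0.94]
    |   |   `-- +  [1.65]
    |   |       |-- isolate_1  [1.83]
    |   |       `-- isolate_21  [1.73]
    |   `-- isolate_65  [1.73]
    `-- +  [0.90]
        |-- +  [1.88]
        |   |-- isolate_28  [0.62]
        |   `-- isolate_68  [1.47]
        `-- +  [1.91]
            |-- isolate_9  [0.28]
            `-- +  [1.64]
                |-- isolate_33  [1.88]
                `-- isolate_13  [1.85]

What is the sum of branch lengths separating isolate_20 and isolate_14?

The path runs isolate_20 → … → MRCA → … → isolate_14; the MRCA is the node subtending (((isolate_66,(isolate_10,((isolate_88,(isolate_79,isolate_26)),isolate_55))),isolate_20),(isolate_75,(isolate_14,(isolate_7,isolate_86)))).
Branch lengths along that path: 0.93 + 1.06 + 0.11 + 1.94 + 0.58 = 4.62.

4.62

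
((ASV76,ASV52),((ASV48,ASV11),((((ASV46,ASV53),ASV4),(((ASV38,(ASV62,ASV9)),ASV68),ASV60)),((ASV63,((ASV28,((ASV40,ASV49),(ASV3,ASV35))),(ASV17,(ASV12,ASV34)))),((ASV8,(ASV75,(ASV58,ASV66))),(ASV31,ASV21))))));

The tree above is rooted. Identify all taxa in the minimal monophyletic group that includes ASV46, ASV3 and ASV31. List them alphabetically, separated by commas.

ASV12, ASV17, ASV21, ASV28, ASV3, ASV31, ASV34, ASV35, ASV38, ASV4, ASV40, ASV46, ASV49, ASV53, ASV58, ASV60, ASV62, ASV63, ASV66, ASV68, ASV75, ASV8, ASV9

Tracing ASV46: it sits inside (ASV46,ASV53).
Tracing ASV3: it sits inside (ASV3,ASV35).
Tracing ASV31: it sits inside (ASV31,ASV21).
The smallest clade enclosing all 3 is ((((ASV46,ASV53),ASV4),(((ASV38,(ASV62,ASV9)),ASV68),ASV60)),((ASV63,((ASV28,((ASV40,ASV49),(ASV3,ASV35))),(ASV17,(ASV12,ASV34)))),((ASV8,(ASV75,(ASV58,ASV66))),(ASV31,ASV21)))); the answer is its 23 terminal taxa in alphabetical order.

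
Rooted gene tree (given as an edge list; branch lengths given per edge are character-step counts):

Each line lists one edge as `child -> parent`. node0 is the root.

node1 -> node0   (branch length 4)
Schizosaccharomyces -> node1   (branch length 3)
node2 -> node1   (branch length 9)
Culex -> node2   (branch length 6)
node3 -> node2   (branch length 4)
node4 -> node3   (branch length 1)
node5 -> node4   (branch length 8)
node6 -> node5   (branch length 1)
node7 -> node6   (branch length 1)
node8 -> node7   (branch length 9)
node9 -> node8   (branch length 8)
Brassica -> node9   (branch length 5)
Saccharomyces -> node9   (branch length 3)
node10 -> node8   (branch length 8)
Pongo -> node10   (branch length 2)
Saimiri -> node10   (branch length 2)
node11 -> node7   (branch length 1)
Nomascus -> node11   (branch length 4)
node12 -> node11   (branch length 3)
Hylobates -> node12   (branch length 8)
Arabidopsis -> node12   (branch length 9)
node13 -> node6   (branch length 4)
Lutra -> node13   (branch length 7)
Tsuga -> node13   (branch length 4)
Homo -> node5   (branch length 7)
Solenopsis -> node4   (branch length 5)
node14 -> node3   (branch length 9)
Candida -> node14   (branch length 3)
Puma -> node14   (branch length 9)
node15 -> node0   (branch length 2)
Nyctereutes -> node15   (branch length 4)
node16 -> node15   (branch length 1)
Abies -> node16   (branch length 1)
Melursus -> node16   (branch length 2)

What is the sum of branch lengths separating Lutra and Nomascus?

The path runs Lutra → … → MRCA → … → Nomascus; the MRCA is the node subtending ((((Brassica,Saccharomyces),(Pongo,Saimiri)),(Nomascus,(Hylobates,Arabidopsis))),(Lutra,Tsuga)).
Branch lengths along that path: 7 + 4 + 1 + 1 + 4 = 17.

17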